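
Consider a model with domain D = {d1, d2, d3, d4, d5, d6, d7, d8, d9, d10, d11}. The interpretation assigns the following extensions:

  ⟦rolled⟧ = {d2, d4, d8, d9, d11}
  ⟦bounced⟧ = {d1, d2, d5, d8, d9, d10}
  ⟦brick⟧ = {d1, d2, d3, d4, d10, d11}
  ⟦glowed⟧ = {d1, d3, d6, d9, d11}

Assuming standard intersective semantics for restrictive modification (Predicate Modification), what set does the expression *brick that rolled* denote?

⟦that rolled⟧ = ⟦rolled⟧ = {d2, d4, d8, d9, d11}
⟦brick⟧ = {d1, d2, d3, d4, d10, d11}
… ∩ ⟦that rolled⟧ = {d1, d2, d3, d4, d10, d11} ∩ {d2, d4, d8, d9, d11} = {d2, d4, d11}
So ⟦brick that rolled⟧ = {d2, d4, d11}.

{d2, d4, d11}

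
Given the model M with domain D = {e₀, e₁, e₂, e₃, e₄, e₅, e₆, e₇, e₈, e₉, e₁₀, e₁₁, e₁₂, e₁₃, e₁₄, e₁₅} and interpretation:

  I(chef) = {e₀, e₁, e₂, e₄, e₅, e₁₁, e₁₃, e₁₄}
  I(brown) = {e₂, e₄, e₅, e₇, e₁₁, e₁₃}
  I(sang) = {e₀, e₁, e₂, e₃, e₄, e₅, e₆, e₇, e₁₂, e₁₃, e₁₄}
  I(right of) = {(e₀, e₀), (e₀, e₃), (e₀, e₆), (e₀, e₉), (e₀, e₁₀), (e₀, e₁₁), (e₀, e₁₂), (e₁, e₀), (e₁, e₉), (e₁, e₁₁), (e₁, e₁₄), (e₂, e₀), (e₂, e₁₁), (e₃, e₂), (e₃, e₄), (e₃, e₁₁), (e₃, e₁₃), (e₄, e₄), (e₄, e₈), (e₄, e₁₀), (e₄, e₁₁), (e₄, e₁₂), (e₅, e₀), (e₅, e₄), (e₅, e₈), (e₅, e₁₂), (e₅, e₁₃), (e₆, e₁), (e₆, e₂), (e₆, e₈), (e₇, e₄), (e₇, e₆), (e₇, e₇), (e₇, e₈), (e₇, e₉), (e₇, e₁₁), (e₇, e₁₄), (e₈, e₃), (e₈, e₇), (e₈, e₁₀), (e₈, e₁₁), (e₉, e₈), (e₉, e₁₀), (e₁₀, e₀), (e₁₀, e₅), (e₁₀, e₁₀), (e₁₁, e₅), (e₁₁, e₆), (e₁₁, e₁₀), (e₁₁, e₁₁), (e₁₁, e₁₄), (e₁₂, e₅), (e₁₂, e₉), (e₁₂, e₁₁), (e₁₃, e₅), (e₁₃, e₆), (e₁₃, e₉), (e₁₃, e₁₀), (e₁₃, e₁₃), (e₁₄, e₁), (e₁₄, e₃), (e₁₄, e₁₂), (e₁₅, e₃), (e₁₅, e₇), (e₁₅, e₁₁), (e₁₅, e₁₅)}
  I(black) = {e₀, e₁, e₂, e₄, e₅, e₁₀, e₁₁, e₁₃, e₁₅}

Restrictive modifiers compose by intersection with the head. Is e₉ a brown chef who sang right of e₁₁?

⟦who sang⟧ = ⟦sang⟧ = {e₀, e₁, e₂, e₃, e₄, e₅, e₆, e₇, e₁₂, e₁₃, e₁₄}
⟦right of e₁₁⟧ = {x : ⟨x, e₁₁⟩ ∈ ⟦right of⟧} = {e₀, e₁, e₂, e₃, e₄, e₇, e₈, e₁₁, e₁₂, e₁₅}
⟦chef⟧ = {e₀, e₁, e₂, e₄, e₅, e₁₁, e₁₃, e₁₄}
… ∩ ⟦who sang⟧ = {e₀, e₁, e₂, e₄, e₅, e₁₁, e₁₃, e₁₄} ∩ {e₀, e₁, e₂, e₃, e₄, e₅, e₆, e₇, e₁₂, e₁₃, e₁₄} = {e₀, e₁, e₂, e₄, e₅, e₁₃, e₁₄}
… ∩ ⟦right of e₁₁⟧ = {e₀, e₁, e₂, e₄, e₅, e₁₃, e₁₄} ∩ {e₀, e₁, e₂, e₃, e₄, e₇, e₈, e₁₁, e₁₂, e₁₅} = {e₀, e₁, e₂, e₄}
… ∩ ⟦brown⟧ = {e₀, e₁, e₂, e₄} ∩ {e₂, e₄, e₅, e₇, e₁₁, e₁₃} = {e₂, e₄}
⟦brown chef who sang right of e₁₁⟧ = {e₂, e₄}; e₉ ∉ this set.

no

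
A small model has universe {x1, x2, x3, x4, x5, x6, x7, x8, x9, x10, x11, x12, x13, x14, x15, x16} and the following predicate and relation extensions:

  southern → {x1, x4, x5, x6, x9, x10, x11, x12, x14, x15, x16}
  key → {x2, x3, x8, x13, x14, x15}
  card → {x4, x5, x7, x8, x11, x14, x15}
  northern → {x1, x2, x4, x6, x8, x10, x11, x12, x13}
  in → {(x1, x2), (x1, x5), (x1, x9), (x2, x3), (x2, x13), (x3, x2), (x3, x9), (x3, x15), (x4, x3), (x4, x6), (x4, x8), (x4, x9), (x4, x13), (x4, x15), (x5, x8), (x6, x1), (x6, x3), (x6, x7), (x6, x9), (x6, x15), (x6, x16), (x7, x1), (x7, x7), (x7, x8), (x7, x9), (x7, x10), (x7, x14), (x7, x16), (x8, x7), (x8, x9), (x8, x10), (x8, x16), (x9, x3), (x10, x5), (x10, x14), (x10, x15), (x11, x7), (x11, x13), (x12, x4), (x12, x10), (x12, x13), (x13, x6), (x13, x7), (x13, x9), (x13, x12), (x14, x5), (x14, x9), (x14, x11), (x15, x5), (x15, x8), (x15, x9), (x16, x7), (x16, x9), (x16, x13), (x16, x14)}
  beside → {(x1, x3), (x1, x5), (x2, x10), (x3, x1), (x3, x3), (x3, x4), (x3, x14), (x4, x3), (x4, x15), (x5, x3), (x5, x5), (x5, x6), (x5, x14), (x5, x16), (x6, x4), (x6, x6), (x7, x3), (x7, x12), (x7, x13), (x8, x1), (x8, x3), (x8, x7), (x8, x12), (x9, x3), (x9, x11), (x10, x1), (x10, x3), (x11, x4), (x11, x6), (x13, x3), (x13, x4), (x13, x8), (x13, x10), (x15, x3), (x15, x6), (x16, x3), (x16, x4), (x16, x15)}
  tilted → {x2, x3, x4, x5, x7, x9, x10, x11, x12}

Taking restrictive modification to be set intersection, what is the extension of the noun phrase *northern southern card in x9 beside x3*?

⟦in x9⟧ = {x : ⟨x, x9⟩ ∈ ⟦in⟧} = {x1, x3, x4, x6, x7, x8, x13, x14, x15, x16}
⟦beside x3⟧ = {x : ⟨x, x3⟩ ∈ ⟦beside⟧} = {x1, x3, x4, x5, x7, x8, x9, x10, x13, x15, x16}
⟦card⟧ = {x4, x5, x7, x8, x11, x14, x15}
… ∩ ⟦in x9⟧ = {x4, x5, x7, x8, x11, x14, x15} ∩ {x1, x3, x4, x6, x7, x8, x13, x14, x15, x16} = {x4, x7, x8, x14, x15}
… ∩ ⟦beside x3⟧ = {x4, x7, x8, x14, x15} ∩ {x1, x3, x4, x5, x7, x8, x9, x10, x13, x15, x16} = {x4, x7, x8, x15}
… ∩ ⟦northern⟧ = {x4, x7, x8, x15} ∩ {x1, x2, x4, x6, x8, x10, x11, x12, x13} = {x4, x8}
… ∩ ⟦southern⟧ = {x4, x8} ∩ {x1, x4, x5, x6, x9, x10, x11, x12, x14, x15, x16} = {x4}
So ⟦northern southern card in x9 beside x3⟧ = {x4}.

{x4}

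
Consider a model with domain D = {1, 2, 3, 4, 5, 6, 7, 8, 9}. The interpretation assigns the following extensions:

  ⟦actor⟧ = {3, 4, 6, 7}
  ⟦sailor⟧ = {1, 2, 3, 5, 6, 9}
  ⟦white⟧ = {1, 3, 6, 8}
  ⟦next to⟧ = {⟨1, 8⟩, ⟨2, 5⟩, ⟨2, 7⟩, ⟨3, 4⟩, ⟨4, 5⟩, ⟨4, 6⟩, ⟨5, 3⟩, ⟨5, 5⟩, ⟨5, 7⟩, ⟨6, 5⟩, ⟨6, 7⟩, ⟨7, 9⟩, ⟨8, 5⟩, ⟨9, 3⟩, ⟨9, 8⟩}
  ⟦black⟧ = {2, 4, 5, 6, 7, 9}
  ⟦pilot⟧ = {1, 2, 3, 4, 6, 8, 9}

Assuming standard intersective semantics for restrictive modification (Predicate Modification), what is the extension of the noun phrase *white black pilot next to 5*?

{6}

⟦next to 5⟧ = {x : ⟨x, 5⟩ ∈ ⟦next to⟧} = {2, 4, 5, 6, 8}
⟦pilot⟧ = {1, 2, 3, 4, 6, 8, 9}
… ∩ ⟦next to 5⟧ = {1, 2, 3, 4, 6, 8, 9} ∩ {2, 4, 5, 6, 8} = {2, 4, 6, 8}
… ∩ ⟦white⟧ = {2, 4, 6, 8} ∩ {1, 3, 6, 8} = {6, 8}
… ∩ ⟦black⟧ = {6, 8} ∩ {2, 4, 5, 6, 7, 9} = {6}
So ⟦white black pilot next to 5⟧ = {6}.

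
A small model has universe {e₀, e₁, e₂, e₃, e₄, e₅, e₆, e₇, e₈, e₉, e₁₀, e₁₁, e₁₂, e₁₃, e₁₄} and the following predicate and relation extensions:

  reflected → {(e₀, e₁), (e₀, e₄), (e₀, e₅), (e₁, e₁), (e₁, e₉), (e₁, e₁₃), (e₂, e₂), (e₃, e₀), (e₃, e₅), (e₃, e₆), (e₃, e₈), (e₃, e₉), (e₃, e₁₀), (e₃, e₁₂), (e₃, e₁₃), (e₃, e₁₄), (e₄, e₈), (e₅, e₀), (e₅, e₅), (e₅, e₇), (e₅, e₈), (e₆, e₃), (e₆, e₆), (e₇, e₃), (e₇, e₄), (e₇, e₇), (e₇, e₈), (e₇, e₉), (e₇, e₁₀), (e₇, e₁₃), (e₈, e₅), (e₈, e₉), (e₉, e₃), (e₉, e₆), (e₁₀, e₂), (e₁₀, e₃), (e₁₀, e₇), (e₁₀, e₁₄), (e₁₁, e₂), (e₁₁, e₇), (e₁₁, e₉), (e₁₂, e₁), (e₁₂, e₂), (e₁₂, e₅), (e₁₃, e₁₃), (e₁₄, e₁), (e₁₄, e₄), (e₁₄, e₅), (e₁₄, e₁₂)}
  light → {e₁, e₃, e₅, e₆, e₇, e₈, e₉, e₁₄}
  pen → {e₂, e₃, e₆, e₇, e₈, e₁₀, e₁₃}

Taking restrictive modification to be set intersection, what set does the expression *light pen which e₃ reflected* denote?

{e₆, e₈}

⟦which e₃ reflected⟧ = {x : ⟨e₃, x⟩ ∈ ⟦reflected⟧} = {e₀, e₅, e₆, e₈, e₉, e₁₀, e₁₂, e₁₃, e₁₄}
⟦pen⟧ = {e₂, e₃, e₆, e₇, e₈, e₁₀, e₁₃}
… ∩ ⟦which e₃ reflected⟧ = {e₂, e₃, e₆, e₇, e₈, e₁₀, e₁₃} ∩ {e₀, e₅, e₆, e₈, e₉, e₁₀, e₁₂, e₁₃, e₁₄} = {e₆, e₈, e₁₀, e₁₃}
… ∩ ⟦light⟧ = {e₆, e₈, e₁₀, e₁₃} ∩ {e₁, e₃, e₅, e₆, e₇, e₈, e₉, e₁₄} = {e₆, e₈}
So ⟦light pen which e₃ reflected⟧ = {e₆, e₈}.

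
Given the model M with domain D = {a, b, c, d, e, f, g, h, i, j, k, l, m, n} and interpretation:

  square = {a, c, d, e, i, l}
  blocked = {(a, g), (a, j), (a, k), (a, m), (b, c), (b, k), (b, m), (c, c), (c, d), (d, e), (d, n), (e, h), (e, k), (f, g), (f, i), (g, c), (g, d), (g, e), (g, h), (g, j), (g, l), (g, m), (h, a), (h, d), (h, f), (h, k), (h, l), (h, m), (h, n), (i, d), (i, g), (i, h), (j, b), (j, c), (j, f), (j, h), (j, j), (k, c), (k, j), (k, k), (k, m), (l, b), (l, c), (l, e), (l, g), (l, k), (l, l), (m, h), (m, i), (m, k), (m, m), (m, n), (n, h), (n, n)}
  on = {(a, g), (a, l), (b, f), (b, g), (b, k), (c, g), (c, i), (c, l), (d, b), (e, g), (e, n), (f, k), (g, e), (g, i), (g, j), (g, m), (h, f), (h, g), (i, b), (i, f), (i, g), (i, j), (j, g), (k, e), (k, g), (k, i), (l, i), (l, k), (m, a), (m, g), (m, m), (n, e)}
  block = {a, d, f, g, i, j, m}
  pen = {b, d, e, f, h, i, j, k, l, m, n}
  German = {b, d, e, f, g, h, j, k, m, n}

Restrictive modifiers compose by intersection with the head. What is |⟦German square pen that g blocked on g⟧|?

⟦that g blocked⟧ = {x : ⟨g, x⟩ ∈ ⟦blocked⟧} = {c, d, e, h, j, l, m}
⟦on g⟧ = {x : ⟨x, g⟩ ∈ ⟦on⟧} = {a, b, c, e, h, i, j, k, m}
⟦pen⟧ = {b, d, e, f, h, i, j, k, l, m, n}
… ∩ ⟦that g blocked⟧ = {b, d, e, f, h, i, j, k, l, m, n} ∩ {c, d, e, h, j, l, m} = {d, e, h, j, l, m}
… ∩ ⟦on g⟧ = {d, e, h, j, l, m} ∩ {a, b, c, e, h, i, j, k, m} = {e, h, j, m}
… ∩ ⟦German⟧ = {e, h, j, m} ∩ {b, d, e, f, g, h, j, k, m, n} = {e, h, j, m}
… ∩ ⟦square⟧ = {e, h, j, m} ∩ {a, c, d, e, i, l} = {e}
⟦German square pen that g blocked on g⟧ = {e}, so the cardinality is 1.

1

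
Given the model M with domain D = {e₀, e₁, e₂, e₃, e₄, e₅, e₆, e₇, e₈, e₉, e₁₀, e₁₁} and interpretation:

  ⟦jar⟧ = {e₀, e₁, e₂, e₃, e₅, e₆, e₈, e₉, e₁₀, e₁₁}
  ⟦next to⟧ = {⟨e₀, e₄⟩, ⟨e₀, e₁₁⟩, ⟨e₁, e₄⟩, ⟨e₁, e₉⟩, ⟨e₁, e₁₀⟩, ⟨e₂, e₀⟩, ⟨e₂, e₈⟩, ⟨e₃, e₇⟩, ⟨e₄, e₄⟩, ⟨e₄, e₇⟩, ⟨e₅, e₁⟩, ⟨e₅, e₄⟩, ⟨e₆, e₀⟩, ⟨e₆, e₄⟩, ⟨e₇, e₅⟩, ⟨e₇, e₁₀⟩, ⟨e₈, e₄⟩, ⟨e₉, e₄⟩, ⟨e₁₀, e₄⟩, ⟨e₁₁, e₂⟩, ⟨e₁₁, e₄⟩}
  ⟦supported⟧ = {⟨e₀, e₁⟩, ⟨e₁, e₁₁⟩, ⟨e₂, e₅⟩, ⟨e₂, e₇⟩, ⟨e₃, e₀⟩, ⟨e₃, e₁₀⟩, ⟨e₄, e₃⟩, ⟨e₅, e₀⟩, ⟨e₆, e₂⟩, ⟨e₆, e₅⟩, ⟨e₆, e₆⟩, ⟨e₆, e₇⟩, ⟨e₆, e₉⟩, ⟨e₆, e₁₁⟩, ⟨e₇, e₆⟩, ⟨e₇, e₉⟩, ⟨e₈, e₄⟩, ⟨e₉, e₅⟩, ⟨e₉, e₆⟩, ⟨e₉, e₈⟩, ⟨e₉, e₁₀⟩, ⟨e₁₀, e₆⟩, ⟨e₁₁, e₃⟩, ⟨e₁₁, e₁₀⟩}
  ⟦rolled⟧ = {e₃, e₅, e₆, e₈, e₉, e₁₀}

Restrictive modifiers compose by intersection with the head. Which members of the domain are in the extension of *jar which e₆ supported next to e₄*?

{e₅, e₆, e₉, e₁₁}

⟦which e₆ supported⟧ = {x : ⟨e₆, x⟩ ∈ ⟦supported⟧} = {e₂, e₅, e₆, e₇, e₉, e₁₁}
⟦next to e₄⟧ = {x : ⟨x, e₄⟩ ∈ ⟦next to⟧} = {e₀, e₁, e₄, e₅, e₆, e₈, e₉, e₁₀, e₁₁}
⟦jar⟧ = {e₀, e₁, e₂, e₃, e₅, e₆, e₈, e₉, e₁₀, e₁₁}
… ∩ ⟦which e₆ supported⟧ = {e₀, e₁, e₂, e₃, e₅, e₆, e₈, e₉, e₁₀, e₁₁} ∩ {e₂, e₅, e₆, e₇, e₉, e₁₁} = {e₂, e₅, e₆, e₉, e₁₁}
… ∩ ⟦next to e₄⟧ = {e₂, e₅, e₆, e₉, e₁₁} ∩ {e₀, e₁, e₄, e₅, e₆, e₈, e₉, e₁₀, e₁₁} = {e₅, e₆, e₉, e₁₁}
So ⟦jar which e₆ supported next to e₄⟧ = {e₅, e₆, e₉, e₁₁}.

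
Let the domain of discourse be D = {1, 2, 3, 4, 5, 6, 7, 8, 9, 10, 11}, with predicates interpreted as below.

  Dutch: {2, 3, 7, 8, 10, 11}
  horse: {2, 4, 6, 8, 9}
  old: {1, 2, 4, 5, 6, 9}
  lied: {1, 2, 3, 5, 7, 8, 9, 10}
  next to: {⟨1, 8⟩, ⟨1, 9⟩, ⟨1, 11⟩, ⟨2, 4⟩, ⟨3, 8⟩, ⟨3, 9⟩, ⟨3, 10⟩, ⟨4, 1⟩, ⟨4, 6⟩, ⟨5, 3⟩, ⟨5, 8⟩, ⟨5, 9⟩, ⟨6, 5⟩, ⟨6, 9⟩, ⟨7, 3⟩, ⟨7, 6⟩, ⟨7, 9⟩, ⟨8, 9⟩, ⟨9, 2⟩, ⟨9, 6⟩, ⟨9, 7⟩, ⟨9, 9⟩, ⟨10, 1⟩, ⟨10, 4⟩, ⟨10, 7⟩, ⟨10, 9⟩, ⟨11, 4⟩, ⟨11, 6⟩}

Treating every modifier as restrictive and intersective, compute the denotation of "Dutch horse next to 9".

{8}

⟦next to 9⟧ = {x : ⟨x, 9⟩ ∈ ⟦next to⟧} = {1, 3, 5, 6, 7, 8, 9, 10}
⟦horse⟧ = {2, 4, 6, 8, 9}
… ∩ ⟦next to 9⟧ = {2, 4, 6, 8, 9} ∩ {1, 3, 5, 6, 7, 8, 9, 10} = {6, 8, 9}
… ∩ ⟦Dutch⟧ = {6, 8, 9} ∩ {2, 3, 7, 8, 10, 11} = {8}
So ⟦Dutch horse next to 9⟧ = {8}.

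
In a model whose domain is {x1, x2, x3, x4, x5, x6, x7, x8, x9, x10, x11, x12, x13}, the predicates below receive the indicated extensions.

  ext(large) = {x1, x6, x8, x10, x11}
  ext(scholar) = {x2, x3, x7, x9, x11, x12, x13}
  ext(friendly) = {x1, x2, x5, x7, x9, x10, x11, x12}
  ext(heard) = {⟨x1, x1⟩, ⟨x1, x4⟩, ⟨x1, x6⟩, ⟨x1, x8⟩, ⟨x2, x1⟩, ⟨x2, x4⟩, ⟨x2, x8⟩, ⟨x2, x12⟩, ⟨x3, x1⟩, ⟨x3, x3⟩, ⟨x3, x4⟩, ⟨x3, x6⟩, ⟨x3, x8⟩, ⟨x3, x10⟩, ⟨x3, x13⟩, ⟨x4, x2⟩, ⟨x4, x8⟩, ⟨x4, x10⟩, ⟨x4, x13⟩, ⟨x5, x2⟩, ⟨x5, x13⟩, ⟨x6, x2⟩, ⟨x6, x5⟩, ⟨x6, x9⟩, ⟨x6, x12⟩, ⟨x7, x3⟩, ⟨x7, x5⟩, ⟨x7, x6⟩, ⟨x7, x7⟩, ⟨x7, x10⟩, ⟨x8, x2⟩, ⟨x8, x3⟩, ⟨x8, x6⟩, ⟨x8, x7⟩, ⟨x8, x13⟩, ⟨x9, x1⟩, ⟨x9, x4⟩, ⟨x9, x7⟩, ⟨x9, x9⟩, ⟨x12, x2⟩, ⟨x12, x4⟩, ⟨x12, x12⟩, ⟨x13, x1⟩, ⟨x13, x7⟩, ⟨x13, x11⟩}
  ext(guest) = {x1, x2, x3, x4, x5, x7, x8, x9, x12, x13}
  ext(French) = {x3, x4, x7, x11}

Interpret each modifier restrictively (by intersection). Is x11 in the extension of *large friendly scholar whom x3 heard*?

no

⟦whom x3 heard⟧ = {x : ⟨x3, x⟩ ∈ ⟦heard⟧} = {x1, x3, x4, x6, x8, x10, x13}
⟦scholar⟧ = {x2, x3, x7, x9, x11, x12, x13}
… ∩ ⟦whom x3 heard⟧ = {x2, x3, x7, x9, x11, x12, x13} ∩ {x1, x3, x4, x6, x8, x10, x13} = {x3, x13}
… ∩ ⟦large⟧ = {x3, x13} ∩ {x1, x6, x8, x10, x11} = ∅
… ∩ ⟦friendly⟧ = ∅ ∩ {x1, x2, x5, x7, x9, x10, x11, x12} = ∅
⟦large friendly scholar whom x3 heard⟧ = ∅; x11 ∉ this set.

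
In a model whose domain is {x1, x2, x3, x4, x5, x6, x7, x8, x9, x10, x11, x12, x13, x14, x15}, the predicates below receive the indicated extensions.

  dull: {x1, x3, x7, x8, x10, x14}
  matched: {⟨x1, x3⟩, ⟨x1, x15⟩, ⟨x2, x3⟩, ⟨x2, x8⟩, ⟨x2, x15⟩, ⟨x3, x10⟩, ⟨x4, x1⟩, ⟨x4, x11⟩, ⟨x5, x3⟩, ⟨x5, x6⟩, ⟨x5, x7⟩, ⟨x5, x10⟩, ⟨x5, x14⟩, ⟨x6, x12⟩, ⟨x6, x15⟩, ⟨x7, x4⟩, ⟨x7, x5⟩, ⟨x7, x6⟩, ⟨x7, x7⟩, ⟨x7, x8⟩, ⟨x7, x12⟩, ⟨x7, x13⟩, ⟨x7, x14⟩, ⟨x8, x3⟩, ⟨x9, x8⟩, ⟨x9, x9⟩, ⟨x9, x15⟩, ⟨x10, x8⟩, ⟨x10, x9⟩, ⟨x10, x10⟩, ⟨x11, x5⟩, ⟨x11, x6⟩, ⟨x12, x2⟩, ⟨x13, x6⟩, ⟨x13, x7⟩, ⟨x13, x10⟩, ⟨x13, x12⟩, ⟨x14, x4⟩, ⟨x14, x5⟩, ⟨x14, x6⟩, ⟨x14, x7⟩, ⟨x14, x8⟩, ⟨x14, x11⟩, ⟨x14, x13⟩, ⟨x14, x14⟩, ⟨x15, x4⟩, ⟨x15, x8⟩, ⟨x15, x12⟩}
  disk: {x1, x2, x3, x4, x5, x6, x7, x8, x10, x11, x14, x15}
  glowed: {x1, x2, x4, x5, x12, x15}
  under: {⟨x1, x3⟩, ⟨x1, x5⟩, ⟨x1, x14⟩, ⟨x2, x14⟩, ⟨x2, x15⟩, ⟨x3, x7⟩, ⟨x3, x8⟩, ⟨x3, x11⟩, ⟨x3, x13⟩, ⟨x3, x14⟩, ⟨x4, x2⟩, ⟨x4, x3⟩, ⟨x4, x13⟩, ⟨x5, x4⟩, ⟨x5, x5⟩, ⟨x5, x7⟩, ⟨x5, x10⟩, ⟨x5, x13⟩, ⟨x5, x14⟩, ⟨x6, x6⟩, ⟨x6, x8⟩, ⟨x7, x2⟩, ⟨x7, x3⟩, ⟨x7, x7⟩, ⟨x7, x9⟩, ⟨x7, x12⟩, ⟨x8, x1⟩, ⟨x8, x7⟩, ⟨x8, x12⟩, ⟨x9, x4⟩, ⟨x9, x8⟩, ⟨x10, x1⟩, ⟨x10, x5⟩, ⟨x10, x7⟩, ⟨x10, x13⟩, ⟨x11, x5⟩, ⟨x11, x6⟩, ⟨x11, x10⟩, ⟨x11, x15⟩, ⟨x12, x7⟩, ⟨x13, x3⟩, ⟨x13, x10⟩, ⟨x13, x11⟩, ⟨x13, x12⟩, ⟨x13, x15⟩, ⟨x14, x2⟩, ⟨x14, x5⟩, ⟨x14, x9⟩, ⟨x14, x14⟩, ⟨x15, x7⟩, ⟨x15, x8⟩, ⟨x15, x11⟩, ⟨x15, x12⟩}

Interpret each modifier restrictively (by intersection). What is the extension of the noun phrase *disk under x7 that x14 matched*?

{x5, x7, x8}

⟦under x7⟧ = {x : ⟨x, x7⟩ ∈ ⟦under⟧} = {x3, x5, x7, x8, x10, x12, x15}
⟦that x14 matched⟧ = {x : ⟨x14, x⟩ ∈ ⟦matched⟧} = {x4, x5, x6, x7, x8, x11, x13, x14}
⟦disk⟧ = {x1, x2, x3, x4, x5, x6, x7, x8, x10, x11, x14, x15}
… ∩ ⟦under x7⟧ = {x1, x2, x3, x4, x5, x6, x7, x8, x10, x11, x14, x15} ∩ {x3, x5, x7, x8, x10, x12, x15} = {x3, x5, x7, x8, x10, x15}
… ∩ ⟦that x14 matched⟧ = {x3, x5, x7, x8, x10, x15} ∩ {x4, x5, x6, x7, x8, x11, x13, x14} = {x5, x7, x8}
So ⟦disk under x7 that x14 matched⟧ = {x5, x7, x8}.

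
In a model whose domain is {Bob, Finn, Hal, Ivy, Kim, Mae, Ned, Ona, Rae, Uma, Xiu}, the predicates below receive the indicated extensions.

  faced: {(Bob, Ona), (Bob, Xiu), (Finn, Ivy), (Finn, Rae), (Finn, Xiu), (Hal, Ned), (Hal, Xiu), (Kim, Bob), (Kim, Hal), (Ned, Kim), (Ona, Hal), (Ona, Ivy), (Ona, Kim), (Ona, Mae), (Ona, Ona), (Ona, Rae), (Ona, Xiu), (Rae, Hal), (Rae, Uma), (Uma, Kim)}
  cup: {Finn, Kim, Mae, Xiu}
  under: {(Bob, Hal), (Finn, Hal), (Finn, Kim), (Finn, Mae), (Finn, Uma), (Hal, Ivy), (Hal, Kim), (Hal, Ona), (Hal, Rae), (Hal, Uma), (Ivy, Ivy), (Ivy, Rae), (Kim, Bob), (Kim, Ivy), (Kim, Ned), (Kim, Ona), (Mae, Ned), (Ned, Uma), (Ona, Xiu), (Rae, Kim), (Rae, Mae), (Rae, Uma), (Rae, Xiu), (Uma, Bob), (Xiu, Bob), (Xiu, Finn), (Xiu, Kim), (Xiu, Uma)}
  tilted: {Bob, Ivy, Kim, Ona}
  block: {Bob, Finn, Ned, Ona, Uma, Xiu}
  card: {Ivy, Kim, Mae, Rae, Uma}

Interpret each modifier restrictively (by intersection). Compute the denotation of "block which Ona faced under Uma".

{Xiu}

⟦which Ona faced⟧ = {x : ⟨Ona, x⟩ ∈ ⟦faced⟧} = {Hal, Ivy, Kim, Mae, Ona, Rae, Xiu}
⟦under Uma⟧ = {x : ⟨x, Uma⟩ ∈ ⟦under⟧} = {Finn, Hal, Ned, Rae, Xiu}
⟦block⟧ = {Bob, Finn, Ned, Ona, Uma, Xiu}
… ∩ ⟦which Ona faced⟧ = {Bob, Finn, Ned, Ona, Uma, Xiu} ∩ {Hal, Ivy, Kim, Mae, Ona, Rae, Xiu} = {Ona, Xiu}
… ∩ ⟦under Uma⟧ = {Ona, Xiu} ∩ {Finn, Hal, Ned, Rae, Xiu} = {Xiu}
So ⟦block which Ona faced under Uma⟧ = {Xiu}.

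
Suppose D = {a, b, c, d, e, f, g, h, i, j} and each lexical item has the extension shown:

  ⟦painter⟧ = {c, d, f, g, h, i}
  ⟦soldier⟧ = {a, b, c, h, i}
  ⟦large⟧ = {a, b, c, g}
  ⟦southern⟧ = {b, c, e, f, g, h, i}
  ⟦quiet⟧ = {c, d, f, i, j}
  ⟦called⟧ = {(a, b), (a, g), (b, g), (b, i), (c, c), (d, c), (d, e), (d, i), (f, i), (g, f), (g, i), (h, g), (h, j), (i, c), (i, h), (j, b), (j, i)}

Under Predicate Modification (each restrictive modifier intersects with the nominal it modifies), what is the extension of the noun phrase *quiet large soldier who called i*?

{}

⟦who called i⟧ = {x : ⟨x, i⟩ ∈ ⟦called⟧} = {b, d, f, g, j}
⟦soldier⟧ = {a, b, c, h, i}
… ∩ ⟦who called i⟧ = {a, b, c, h, i} ∩ {b, d, f, g, j} = {b}
… ∩ ⟦quiet⟧ = {b} ∩ {c, d, f, i, j} = ∅
… ∩ ⟦large⟧ = ∅ ∩ {a, b, c, g} = ∅
So ⟦quiet large soldier who called i⟧ = {}.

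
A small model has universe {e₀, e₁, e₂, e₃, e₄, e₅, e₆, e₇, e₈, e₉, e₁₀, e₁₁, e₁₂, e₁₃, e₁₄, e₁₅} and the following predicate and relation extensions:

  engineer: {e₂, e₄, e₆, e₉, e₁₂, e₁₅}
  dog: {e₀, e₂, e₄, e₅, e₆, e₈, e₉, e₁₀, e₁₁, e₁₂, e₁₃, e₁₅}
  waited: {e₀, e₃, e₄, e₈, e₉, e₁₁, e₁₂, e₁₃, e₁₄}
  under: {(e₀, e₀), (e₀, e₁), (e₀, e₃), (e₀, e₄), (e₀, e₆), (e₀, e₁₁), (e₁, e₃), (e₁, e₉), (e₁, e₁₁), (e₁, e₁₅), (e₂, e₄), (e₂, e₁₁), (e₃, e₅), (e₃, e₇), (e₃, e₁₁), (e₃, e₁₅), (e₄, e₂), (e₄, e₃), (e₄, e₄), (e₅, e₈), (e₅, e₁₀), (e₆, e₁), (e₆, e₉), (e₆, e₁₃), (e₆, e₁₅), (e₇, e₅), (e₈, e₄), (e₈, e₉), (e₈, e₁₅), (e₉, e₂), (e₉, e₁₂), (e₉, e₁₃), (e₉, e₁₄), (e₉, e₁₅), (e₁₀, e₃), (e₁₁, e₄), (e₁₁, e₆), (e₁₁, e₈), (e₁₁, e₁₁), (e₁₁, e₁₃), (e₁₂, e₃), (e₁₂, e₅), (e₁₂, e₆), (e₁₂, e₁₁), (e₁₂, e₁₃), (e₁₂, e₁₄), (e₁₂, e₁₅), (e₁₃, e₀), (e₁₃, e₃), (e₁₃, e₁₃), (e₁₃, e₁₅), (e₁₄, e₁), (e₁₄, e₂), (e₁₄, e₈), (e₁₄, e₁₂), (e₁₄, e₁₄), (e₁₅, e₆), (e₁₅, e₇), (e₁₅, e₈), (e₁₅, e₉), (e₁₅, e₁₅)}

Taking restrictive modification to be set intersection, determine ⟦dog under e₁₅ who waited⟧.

⟦under e₁₅⟧ = {x : ⟨x, e₁₅⟩ ∈ ⟦under⟧} = {e₁, e₃, e₆, e₈, e₉, e₁₂, e₁₃, e₁₅}
⟦who waited⟧ = ⟦waited⟧ = {e₀, e₃, e₄, e₈, e₉, e₁₁, e₁₂, e₁₃, e₁₄}
⟦dog⟧ = {e₀, e₂, e₄, e₅, e₆, e₈, e₉, e₁₀, e₁₁, e₁₂, e₁₃, e₁₅}
… ∩ ⟦under e₁₅⟧ = {e₀, e₂, e₄, e₅, e₆, e₈, e₉, e₁₀, e₁₁, e₁₂, e₁₃, e₁₅} ∩ {e₁, e₃, e₆, e₈, e₉, e₁₂, e₁₃, e₁₅} = {e₆, e₈, e₉, e₁₂, e₁₃, e₁₅}
… ∩ ⟦who waited⟧ = {e₆, e₈, e₉, e₁₂, e₁₃, e₁₅} ∩ {e₀, e₃, e₄, e₈, e₉, e₁₁, e₁₂, e₁₃, e₁₄} = {e₈, e₉, e₁₂, e₁₃}
So ⟦dog under e₁₅ who waited⟧ = {e₈, e₉, e₁₂, e₁₃}.

{e₈, e₉, e₁₂, e₁₃}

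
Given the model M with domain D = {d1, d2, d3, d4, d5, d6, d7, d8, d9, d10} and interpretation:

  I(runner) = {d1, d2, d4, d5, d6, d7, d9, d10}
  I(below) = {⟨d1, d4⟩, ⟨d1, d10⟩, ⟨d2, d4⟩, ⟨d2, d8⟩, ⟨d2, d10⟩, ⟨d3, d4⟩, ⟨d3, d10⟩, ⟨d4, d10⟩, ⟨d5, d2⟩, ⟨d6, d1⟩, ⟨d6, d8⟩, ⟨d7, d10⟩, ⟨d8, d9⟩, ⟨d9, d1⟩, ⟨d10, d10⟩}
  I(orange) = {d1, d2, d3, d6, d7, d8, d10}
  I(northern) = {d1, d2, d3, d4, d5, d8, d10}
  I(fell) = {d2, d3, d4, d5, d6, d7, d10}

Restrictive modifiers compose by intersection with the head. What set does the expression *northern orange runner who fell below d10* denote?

{d2, d10}

⟦who fell⟧ = ⟦fell⟧ = {d2, d3, d4, d5, d6, d7, d10}
⟦below d10⟧ = {x : ⟨x, d10⟩ ∈ ⟦below⟧} = {d1, d2, d3, d4, d7, d10}
⟦runner⟧ = {d1, d2, d4, d5, d6, d7, d9, d10}
… ∩ ⟦who fell⟧ = {d1, d2, d4, d5, d6, d7, d9, d10} ∩ {d2, d3, d4, d5, d6, d7, d10} = {d2, d4, d5, d6, d7, d10}
… ∩ ⟦below d10⟧ = {d2, d4, d5, d6, d7, d10} ∩ {d1, d2, d3, d4, d7, d10} = {d2, d4, d7, d10}
… ∩ ⟦northern⟧ = {d2, d4, d7, d10} ∩ {d1, d2, d3, d4, d5, d8, d10} = {d2, d4, d10}
… ∩ ⟦orange⟧ = {d2, d4, d10} ∩ {d1, d2, d3, d6, d7, d8, d10} = {d2, d10}
So ⟦northern orange runner who fell below d10⟧ = {d2, d10}.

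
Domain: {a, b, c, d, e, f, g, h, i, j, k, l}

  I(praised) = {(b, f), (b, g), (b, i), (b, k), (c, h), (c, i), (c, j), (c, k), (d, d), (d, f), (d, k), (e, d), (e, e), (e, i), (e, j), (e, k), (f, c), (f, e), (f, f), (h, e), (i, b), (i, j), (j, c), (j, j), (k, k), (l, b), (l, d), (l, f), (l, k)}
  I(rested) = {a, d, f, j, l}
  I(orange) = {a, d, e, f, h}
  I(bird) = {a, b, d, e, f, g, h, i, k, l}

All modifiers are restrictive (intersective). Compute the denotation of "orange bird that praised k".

⟦that praised k⟧ = {x : ⟨x, k⟩ ∈ ⟦praised⟧} = {b, c, d, e, k, l}
⟦bird⟧ = {a, b, d, e, f, g, h, i, k, l}
… ∩ ⟦that praised k⟧ = {a, b, d, e, f, g, h, i, k, l} ∩ {b, c, d, e, k, l} = {b, d, e, k, l}
… ∩ ⟦orange⟧ = {b, d, e, k, l} ∩ {a, d, e, f, h} = {d, e}
So ⟦orange bird that praised k⟧ = {d, e}.

{d, e}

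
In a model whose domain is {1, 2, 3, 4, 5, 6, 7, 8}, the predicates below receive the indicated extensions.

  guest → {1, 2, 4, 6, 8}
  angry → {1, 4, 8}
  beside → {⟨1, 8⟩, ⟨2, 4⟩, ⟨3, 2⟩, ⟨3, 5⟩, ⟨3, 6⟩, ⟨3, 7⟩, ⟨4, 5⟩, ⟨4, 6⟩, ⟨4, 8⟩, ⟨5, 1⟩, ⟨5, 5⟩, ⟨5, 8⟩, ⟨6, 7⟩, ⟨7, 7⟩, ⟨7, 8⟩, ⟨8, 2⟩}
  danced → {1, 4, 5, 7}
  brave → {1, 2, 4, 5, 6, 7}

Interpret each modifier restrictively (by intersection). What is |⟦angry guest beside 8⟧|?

⟦beside 8⟧ = {x : ⟨x, 8⟩ ∈ ⟦beside⟧} = {1, 4, 5, 7}
⟦guest⟧ = {1, 2, 4, 6, 8}
… ∩ ⟦beside 8⟧ = {1, 2, 4, 6, 8} ∩ {1, 4, 5, 7} = {1, 4}
… ∩ ⟦angry⟧ = {1, 4} ∩ {1, 4, 8} = {1, 4}
⟦angry guest beside 8⟧ = {1, 4}, so the cardinality is 2.

2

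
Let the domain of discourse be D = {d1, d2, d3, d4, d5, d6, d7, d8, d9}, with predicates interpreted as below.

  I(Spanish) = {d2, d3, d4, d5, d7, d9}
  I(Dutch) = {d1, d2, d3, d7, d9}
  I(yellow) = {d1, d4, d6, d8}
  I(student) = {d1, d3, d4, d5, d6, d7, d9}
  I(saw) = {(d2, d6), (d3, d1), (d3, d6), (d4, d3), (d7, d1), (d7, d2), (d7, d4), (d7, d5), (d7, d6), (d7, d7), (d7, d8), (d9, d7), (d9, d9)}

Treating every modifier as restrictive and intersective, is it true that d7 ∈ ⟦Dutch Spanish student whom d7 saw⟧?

yes

⟦whom d7 saw⟧ = {x : ⟨d7, x⟩ ∈ ⟦saw⟧} = {d1, d2, d4, d5, d6, d7, d8}
⟦student⟧ = {d1, d3, d4, d5, d6, d7, d9}
… ∩ ⟦whom d7 saw⟧ = {d1, d3, d4, d5, d6, d7, d9} ∩ {d1, d2, d4, d5, d6, d7, d8} = {d1, d4, d5, d6, d7}
… ∩ ⟦Dutch⟧ = {d1, d4, d5, d6, d7} ∩ {d1, d2, d3, d7, d9} = {d1, d7}
… ∩ ⟦Spanish⟧ = {d1, d7} ∩ {d2, d3, d4, d5, d7, d9} = {d7}
⟦Dutch Spanish student whom d7 saw⟧ = {d7}; d7 ∈ this set.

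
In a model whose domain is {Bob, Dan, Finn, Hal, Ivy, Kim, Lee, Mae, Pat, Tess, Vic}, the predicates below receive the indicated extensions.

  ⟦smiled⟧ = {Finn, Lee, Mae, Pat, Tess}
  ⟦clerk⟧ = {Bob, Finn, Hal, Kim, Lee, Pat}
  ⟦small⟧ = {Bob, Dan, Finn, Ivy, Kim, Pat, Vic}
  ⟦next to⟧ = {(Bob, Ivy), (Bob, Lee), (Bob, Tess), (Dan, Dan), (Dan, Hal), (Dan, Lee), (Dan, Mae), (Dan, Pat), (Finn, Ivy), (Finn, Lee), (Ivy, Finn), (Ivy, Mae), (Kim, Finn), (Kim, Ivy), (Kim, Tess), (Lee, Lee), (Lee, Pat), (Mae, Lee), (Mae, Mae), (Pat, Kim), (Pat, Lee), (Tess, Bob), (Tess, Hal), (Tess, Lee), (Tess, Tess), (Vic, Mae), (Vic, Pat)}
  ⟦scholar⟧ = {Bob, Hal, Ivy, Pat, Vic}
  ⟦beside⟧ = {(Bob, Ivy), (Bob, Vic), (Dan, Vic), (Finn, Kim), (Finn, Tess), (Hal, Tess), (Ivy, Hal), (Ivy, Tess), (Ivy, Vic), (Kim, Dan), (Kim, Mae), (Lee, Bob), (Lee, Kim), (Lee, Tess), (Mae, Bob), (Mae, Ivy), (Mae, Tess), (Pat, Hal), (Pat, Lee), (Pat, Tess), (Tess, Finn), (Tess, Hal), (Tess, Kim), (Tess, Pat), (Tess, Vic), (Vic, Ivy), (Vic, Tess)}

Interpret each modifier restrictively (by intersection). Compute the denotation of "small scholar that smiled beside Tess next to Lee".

⟦that smiled⟧ = ⟦smiled⟧ = {Finn, Lee, Mae, Pat, Tess}
⟦beside Tess⟧ = {x : ⟨x, Tess⟩ ∈ ⟦beside⟧} = {Finn, Hal, Ivy, Lee, Mae, Pat, Vic}
⟦next to Lee⟧ = {x : ⟨x, Lee⟩ ∈ ⟦next to⟧} = {Bob, Dan, Finn, Lee, Mae, Pat, Tess}
⟦scholar⟧ = {Bob, Hal, Ivy, Pat, Vic}
… ∩ ⟦that smiled⟧ = {Bob, Hal, Ivy, Pat, Vic} ∩ {Finn, Lee, Mae, Pat, Tess} = {Pat}
… ∩ ⟦beside Tess⟧ = {Pat} ∩ {Finn, Hal, Ivy, Lee, Mae, Pat, Vic} = {Pat}
… ∩ ⟦next to Lee⟧ = {Pat} ∩ {Bob, Dan, Finn, Lee, Mae, Pat, Tess} = {Pat}
… ∩ ⟦small⟧ = {Pat} ∩ {Bob, Dan, Finn, Ivy, Kim, Pat, Vic} = {Pat}
So ⟦small scholar that smiled beside Tess next to Lee⟧ = {Pat}.

{Pat}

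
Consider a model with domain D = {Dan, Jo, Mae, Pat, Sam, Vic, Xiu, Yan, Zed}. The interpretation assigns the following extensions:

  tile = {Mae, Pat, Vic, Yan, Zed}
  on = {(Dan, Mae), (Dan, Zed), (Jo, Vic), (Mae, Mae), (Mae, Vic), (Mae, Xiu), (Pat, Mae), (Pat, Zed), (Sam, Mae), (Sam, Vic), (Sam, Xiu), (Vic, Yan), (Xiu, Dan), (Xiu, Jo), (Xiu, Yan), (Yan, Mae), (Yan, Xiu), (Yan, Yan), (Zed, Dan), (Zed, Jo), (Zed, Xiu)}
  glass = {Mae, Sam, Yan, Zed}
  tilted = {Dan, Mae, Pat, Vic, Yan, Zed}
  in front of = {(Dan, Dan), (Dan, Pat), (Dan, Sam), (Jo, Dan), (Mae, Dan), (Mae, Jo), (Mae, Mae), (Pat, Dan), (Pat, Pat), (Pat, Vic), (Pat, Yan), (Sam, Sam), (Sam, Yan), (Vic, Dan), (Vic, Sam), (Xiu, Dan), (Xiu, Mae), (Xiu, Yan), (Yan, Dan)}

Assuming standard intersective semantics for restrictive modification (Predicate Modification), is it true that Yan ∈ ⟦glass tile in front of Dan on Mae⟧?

yes

⟦in front of Dan⟧ = {x : ⟨x, Dan⟩ ∈ ⟦in front of⟧} = {Dan, Jo, Mae, Pat, Vic, Xiu, Yan}
⟦on Mae⟧ = {x : ⟨x, Mae⟩ ∈ ⟦on⟧} = {Dan, Mae, Pat, Sam, Yan}
⟦tile⟧ = {Mae, Pat, Vic, Yan, Zed}
… ∩ ⟦in front of Dan⟧ = {Mae, Pat, Vic, Yan, Zed} ∩ {Dan, Jo, Mae, Pat, Vic, Xiu, Yan} = {Mae, Pat, Vic, Yan}
… ∩ ⟦on Mae⟧ = {Mae, Pat, Vic, Yan} ∩ {Dan, Mae, Pat, Sam, Yan} = {Mae, Pat, Yan}
… ∩ ⟦glass⟧ = {Mae, Pat, Yan} ∩ {Mae, Sam, Yan, Zed} = {Mae, Yan}
⟦glass tile in front of Dan on Mae⟧ = {Mae, Yan}; Yan ∈ this set.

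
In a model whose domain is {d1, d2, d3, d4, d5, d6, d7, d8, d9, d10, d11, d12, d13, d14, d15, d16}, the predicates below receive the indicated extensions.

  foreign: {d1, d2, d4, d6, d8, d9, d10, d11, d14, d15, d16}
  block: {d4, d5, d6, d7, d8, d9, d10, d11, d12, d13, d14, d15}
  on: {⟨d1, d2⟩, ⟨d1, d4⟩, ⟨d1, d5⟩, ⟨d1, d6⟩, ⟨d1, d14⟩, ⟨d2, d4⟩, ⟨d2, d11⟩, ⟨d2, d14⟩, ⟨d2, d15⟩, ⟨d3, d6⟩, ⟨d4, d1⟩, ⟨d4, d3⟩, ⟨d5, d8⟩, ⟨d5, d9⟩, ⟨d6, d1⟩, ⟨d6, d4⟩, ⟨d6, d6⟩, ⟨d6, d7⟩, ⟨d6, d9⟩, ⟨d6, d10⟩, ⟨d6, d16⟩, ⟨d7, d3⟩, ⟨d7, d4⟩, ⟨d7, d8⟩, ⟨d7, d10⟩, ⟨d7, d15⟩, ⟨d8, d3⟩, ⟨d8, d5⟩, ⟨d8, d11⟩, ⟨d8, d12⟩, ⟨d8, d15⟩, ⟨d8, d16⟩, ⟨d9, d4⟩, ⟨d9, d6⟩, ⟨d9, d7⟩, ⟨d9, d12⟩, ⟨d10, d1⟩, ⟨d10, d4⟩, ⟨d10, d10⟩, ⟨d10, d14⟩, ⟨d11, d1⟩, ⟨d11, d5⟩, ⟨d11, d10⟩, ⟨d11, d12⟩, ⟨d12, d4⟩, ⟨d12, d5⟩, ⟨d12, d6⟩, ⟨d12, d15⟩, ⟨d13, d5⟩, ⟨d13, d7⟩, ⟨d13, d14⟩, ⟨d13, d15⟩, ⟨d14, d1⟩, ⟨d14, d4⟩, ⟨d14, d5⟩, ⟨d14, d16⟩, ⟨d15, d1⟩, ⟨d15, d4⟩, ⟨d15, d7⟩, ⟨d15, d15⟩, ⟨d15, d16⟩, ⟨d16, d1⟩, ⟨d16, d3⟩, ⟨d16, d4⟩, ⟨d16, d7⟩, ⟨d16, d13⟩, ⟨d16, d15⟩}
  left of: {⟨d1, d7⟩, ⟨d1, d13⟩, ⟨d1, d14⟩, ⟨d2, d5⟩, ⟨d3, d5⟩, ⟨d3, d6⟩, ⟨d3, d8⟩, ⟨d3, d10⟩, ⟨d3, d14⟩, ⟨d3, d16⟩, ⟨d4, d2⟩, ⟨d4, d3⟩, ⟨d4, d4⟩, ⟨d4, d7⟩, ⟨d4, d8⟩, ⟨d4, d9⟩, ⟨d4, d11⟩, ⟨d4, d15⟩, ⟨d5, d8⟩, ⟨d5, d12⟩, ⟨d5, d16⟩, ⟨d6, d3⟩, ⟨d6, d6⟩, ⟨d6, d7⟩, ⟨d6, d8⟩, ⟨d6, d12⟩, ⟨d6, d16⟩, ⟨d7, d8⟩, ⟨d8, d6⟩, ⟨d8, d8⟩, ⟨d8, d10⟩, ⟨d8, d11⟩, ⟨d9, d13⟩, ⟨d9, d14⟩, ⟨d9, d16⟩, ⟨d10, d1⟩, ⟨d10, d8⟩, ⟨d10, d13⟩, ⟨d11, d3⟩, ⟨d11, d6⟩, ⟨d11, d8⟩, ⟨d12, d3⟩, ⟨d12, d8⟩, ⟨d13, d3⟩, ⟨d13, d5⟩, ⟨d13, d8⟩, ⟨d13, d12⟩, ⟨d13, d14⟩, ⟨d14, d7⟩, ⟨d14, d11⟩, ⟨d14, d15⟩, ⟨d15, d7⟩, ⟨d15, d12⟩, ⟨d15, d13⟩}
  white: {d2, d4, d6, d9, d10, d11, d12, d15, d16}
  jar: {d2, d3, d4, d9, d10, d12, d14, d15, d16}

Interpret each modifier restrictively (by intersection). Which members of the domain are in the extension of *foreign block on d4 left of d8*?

{d6, d10}

⟦on d4⟧ = {x : ⟨x, d4⟩ ∈ ⟦on⟧} = {d1, d2, d6, d7, d9, d10, d12, d14, d15, d16}
⟦left of d8⟧ = {x : ⟨x, d8⟩ ∈ ⟦left of⟧} = {d3, d4, d5, d6, d7, d8, d10, d11, d12, d13}
⟦block⟧ = {d4, d5, d6, d7, d8, d9, d10, d11, d12, d13, d14, d15}
… ∩ ⟦on d4⟧ = {d4, d5, d6, d7, d8, d9, d10, d11, d12, d13, d14, d15} ∩ {d1, d2, d6, d7, d9, d10, d12, d14, d15, d16} = {d6, d7, d9, d10, d12, d14, d15}
… ∩ ⟦left of d8⟧ = {d6, d7, d9, d10, d12, d14, d15} ∩ {d3, d4, d5, d6, d7, d8, d10, d11, d12, d13} = {d6, d7, d10, d12}
… ∩ ⟦foreign⟧ = {d6, d7, d10, d12} ∩ {d1, d2, d4, d6, d8, d9, d10, d11, d14, d15, d16} = {d6, d10}
So ⟦foreign block on d4 left of d8⟧ = {d6, d10}.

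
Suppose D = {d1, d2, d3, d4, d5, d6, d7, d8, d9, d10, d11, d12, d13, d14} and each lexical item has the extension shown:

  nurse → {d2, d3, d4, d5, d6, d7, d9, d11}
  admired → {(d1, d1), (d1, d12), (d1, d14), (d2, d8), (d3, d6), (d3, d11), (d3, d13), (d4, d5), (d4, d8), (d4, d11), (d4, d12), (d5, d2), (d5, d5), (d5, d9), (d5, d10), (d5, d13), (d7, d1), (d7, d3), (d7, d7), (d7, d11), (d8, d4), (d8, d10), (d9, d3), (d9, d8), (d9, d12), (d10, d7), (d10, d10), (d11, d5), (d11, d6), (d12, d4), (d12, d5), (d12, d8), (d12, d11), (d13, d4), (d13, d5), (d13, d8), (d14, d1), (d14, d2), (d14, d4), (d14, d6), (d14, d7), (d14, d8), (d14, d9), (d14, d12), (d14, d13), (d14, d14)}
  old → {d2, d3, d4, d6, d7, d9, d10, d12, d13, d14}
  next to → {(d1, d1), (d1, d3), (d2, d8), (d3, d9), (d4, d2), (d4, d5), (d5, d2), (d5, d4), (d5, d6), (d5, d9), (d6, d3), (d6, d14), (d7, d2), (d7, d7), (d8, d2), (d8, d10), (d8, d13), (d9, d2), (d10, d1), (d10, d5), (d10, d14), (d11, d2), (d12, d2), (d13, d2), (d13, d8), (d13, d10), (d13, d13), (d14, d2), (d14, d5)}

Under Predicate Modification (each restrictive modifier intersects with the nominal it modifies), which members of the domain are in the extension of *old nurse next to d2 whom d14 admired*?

⟦next to d2⟧ = {x : ⟨x, d2⟩ ∈ ⟦next to⟧} = {d4, d5, d7, d8, d9, d11, d12, d13, d14}
⟦whom d14 admired⟧ = {x : ⟨d14, x⟩ ∈ ⟦admired⟧} = {d1, d2, d4, d6, d7, d8, d9, d12, d13, d14}
⟦nurse⟧ = {d2, d3, d4, d5, d6, d7, d9, d11}
… ∩ ⟦next to d2⟧ = {d2, d3, d4, d5, d6, d7, d9, d11} ∩ {d4, d5, d7, d8, d9, d11, d12, d13, d14} = {d4, d5, d7, d9, d11}
… ∩ ⟦whom d14 admired⟧ = {d4, d5, d7, d9, d11} ∩ {d1, d2, d4, d6, d7, d8, d9, d12, d13, d14} = {d4, d7, d9}
… ∩ ⟦old⟧ = {d4, d7, d9} ∩ {d2, d3, d4, d6, d7, d9, d10, d12, d13, d14} = {d4, d7, d9}
So ⟦old nurse next to d2 whom d14 admired⟧ = {d4, d7, d9}.

{d4, d7, d9}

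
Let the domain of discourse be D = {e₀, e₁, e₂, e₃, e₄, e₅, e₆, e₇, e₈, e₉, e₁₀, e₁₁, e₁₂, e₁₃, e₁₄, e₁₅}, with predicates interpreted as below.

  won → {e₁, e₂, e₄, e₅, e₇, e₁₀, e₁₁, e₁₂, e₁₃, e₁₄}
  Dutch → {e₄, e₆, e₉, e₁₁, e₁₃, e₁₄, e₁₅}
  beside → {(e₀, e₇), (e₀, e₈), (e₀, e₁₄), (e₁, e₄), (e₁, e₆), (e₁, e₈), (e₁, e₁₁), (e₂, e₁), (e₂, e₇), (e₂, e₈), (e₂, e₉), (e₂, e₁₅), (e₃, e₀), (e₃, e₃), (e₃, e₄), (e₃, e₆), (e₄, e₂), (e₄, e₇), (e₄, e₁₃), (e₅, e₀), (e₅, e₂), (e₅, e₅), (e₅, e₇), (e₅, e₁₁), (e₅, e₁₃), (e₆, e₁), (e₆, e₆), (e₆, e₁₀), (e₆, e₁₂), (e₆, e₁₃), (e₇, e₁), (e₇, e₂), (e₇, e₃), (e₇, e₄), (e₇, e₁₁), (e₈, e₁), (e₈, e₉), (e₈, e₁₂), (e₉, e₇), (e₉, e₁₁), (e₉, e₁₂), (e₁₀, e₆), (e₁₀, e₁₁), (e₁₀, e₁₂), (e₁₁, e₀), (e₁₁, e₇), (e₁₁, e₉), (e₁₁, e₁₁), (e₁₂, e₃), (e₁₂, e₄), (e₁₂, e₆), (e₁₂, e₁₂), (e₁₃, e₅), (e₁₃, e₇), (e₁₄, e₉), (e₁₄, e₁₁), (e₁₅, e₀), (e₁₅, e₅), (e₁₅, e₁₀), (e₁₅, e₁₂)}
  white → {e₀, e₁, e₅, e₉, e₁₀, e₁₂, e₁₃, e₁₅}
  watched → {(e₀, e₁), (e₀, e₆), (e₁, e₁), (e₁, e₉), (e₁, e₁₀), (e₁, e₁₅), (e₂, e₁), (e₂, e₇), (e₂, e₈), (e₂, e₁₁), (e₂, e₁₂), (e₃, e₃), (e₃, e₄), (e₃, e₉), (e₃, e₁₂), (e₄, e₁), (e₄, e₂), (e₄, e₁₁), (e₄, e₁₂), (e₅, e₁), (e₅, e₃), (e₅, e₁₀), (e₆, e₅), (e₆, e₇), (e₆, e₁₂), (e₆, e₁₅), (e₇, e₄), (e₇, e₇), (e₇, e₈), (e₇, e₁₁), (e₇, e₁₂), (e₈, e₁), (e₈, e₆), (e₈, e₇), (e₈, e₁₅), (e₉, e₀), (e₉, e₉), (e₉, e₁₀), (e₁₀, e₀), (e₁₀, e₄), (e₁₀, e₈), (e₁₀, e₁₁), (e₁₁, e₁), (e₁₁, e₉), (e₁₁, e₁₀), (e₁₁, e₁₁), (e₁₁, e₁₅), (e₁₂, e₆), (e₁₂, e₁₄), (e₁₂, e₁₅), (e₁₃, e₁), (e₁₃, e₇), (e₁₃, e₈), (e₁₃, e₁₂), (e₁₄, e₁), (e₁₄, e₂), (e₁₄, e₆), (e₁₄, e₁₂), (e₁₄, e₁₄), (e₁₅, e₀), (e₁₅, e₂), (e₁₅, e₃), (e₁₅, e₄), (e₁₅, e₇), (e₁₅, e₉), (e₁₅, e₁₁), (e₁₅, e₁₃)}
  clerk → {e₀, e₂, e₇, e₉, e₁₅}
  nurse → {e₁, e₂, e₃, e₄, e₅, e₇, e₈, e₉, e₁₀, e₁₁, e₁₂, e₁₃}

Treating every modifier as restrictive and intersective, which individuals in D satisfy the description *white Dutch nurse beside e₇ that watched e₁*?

{e₁₃}

⟦beside e₇⟧ = {x : ⟨x, e₇⟩ ∈ ⟦beside⟧} = {e₀, e₂, e₄, e₅, e₉, e₁₁, e₁₃}
⟦that watched e₁⟧ = {x : ⟨x, e₁⟩ ∈ ⟦watched⟧} = {e₀, e₁, e₂, e₄, e₅, e₈, e₁₁, e₁₃, e₁₄}
⟦nurse⟧ = {e₁, e₂, e₃, e₄, e₅, e₇, e₈, e₉, e₁₀, e₁₁, e₁₂, e₁₃}
… ∩ ⟦beside e₇⟧ = {e₁, e₂, e₃, e₄, e₅, e₇, e₈, e₉, e₁₀, e₁₁, e₁₂, e₁₃} ∩ {e₀, e₂, e₄, e₅, e₉, e₁₁, e₁₃} = {e₂, e₄, e₅, e₉, e₁₁, e₁₃}
… ∩ ⟦that watched e₁⟧ = {e₂, e₄, e₅, e₉, e₁₁, e₁₃} ∩ {e₀, e₁, e₂, e₄, e₅, e₈, e₁₁, e₁₃, e₁₄} = {e₂, e₄, e₅, e₁₁, e₁₃}
… ∩ ⟦white⟧ = {e₂, e₄, e₅, e₁₁, e₁₃} ∩ {e₀, e₁, e₅, e₉, e₁₀, e₁₂, e₁₃, e₁₅} = {e₅, e₁₃}
… ∩ ⟦Dutch⟧ = {e₅, e₁₃} ∩ {e₄, e₆, e₉, e₁₁, e₁₃, e₁₄, e₁₅} = {e₁₃}
So ⟦white Dutch nurse beside e₇ that watched e₁⟧ = {e₁₃}.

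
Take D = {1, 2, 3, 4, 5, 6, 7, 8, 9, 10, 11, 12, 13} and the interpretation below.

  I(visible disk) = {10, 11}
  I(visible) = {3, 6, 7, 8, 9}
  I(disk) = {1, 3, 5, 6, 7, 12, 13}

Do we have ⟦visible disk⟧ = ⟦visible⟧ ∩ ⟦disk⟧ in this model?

no

⟦visible⟧ ∩ ⟦disk⟧ = {3, 6, 7, 8, 9} ∩ {1, 3, 5, 6, 7, 12, 13} = {3, 6, 7}
Observed ⟦visible disk⟧ = {10, 11}.
These differ, so the modifier is not intersective in this model.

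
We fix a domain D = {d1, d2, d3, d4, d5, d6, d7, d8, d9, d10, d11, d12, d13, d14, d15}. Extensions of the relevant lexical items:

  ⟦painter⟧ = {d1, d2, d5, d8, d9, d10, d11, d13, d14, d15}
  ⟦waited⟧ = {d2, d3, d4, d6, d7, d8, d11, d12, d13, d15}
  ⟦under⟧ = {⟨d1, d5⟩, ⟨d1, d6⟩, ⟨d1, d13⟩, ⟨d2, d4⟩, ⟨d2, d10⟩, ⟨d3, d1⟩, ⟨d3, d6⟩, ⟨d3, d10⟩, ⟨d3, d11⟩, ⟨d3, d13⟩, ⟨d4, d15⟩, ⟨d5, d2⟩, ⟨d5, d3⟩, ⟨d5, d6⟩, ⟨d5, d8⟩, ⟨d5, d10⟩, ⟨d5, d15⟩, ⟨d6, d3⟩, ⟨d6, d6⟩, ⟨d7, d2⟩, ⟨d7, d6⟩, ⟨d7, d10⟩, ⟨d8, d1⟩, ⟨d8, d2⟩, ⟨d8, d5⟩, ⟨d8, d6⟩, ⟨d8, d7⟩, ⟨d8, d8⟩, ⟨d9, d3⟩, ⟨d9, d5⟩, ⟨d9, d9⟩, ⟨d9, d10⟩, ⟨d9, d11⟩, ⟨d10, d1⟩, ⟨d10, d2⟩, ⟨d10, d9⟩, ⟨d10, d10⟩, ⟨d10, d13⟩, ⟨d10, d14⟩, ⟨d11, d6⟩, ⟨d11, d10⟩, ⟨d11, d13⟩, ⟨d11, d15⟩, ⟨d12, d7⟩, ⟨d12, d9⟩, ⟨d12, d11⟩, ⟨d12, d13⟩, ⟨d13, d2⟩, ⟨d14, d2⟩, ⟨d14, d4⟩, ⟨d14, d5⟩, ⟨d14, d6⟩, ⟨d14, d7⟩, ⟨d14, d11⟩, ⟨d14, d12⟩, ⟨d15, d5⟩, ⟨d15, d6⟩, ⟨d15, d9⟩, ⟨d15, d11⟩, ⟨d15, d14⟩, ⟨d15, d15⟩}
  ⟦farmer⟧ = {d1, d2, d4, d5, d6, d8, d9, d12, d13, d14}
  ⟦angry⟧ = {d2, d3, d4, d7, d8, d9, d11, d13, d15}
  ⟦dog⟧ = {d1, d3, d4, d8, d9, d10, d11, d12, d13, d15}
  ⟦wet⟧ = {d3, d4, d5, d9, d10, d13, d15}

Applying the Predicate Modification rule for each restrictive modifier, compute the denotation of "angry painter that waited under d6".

{d8, d11, d15}

⟦that waited⟧ = ⟦waited⟧ = {d2, d3, d4, d6, d7, d8, d11, d12, d13, d15}
⟦under d6⟧ = {x : ⟨x, d6⟩ ∈ ⟦under⟧} = {d1, d3, d5, d6, d7, d8, d11, d14, d15}
⟦painter⟧ = {d1, d2, d5, d8, d9, d10, d11, d13, d14, d15}
… ∩ ⟦that waited⟧ = {d1, d2, d5, d8, d9, d10, d11, d13, d14, d15} ∩ {d2, d3, d4, d6, d7, d8, d11, d12, d13, d15} = {d2, d8, d11, d13, d15}
… ∩ ⟦under d6⟧ = {d2, d8, d11, d13, d15} ∩ {d1, d3, d5, d6, d7, d8, d11, d14, d15} = {d8, d11, d15}
… ∩ ⟦angry⟧ = {d8, d11, d15} ∩ {d2, d3, d4, d7, d8, d9, d11, d13, d15} = {d8, d11, d15}
So ⟦angry painter that waited under d6⟧ = {d8, d11, d15}.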